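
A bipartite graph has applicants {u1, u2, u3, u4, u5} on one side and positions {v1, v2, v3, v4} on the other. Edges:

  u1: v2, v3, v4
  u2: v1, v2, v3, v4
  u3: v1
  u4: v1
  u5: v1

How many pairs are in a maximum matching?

3

Unit-capacity flow: source→left, listed edges, right→sink; max matching = max flow.
Augmenting path u1→v2 (+1); matched 1.
Augmenting path u2→v1 (+1); matched 2.
Augmenting path u3→v1→u2→v3 (+1); matched 3.
No augmenting path remains; maximum matching = 3.
König certificate: {u1, u2, v1} is a vertex cover of size 3 (every listed pair touches it), so no matching can be larger.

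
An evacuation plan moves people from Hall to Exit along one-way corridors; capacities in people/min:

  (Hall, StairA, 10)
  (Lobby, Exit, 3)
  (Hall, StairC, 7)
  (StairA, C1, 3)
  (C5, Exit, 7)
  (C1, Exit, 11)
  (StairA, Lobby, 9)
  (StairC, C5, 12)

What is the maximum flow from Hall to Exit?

Augment Hall→StairA→C1→Exit: bottleneck 3, flow now 3.
Augment Hall→StairA→Lobby→Exit: bottleneck 3, flow now 6.
Augment Hall→StairC→C5→Exit: bottleneck 7, flow now 13.
No augmenting path remains; maximum flow = 13.
In the residual graph, reachable from Hall: {Hall, StairA, Lobby}.
Min-cut edges: Hall→StairC (7), StairA→C1 (3), Lobby→Exit (3); capacity 7 + 3 + 3 = 13.
This cut is saturated, so no flow can exceed 13.

13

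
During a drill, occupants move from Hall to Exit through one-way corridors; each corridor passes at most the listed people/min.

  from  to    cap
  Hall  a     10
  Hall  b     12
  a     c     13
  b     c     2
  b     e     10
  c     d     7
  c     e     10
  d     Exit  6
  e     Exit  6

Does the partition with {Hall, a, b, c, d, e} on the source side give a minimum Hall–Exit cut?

Yes — it is a minimum cut (capacity 12).

Given cut capacity: 6 + 6 = 12.
Augment Hall→b→e→Exit: bottleneck 6, flow now 6.
Augment Hall→a→c→d→Exit: bottleneck 6, flow now 12.
No augmenting path remains; maximum flow = 12.
Cut capacity 12 equals the max flow, so it is a minimum cut.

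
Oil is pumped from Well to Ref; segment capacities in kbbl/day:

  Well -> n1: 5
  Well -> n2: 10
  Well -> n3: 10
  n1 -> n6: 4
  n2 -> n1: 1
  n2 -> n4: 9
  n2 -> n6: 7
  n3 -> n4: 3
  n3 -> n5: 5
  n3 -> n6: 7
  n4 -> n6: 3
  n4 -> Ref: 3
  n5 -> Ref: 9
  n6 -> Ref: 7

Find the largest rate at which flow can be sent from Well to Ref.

Augment Well→n1→n6→Ref: bottleneck 4, flow now 4.
Augment Well→n2→n4→Ref: bottleneck 3, flow now 7.
Augment Well→n2→n6→Ref: bottleneck 3, flow now 10.
Augment Well→n3→n5→Ref: bottleneck 5, flow now 15.
No augmenting path remains; maximum flow = 15.
In the residual graph, reachable from Well: {Well, n1, n2, n3, n4, n6}.
Min-cut edges: n3→n5 (5), n4→Ref (3), n6→Ref (7); capacity 5 + 3 + 7 = 15.
This cut is saturated, so no flow can exceed 15.

15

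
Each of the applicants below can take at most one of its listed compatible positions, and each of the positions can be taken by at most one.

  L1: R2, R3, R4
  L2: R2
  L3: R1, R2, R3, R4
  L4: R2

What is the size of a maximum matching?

3

Unit-capacity flow: source→left, listed edges, right→sink; max matching = max flow.
Augmenting path L1→R2 (+1); matched 1.
Augmenting path L3→R1 (+1); matched 2.
Augmenting path L2→R2→L1→R3 (+1); matched 3.
No augmenting path remains; maximum matching = 3.
König certificate: {L1, L3, R2} is a vertex cover of size 3 (every listed pair touches it), so no matching can be larger.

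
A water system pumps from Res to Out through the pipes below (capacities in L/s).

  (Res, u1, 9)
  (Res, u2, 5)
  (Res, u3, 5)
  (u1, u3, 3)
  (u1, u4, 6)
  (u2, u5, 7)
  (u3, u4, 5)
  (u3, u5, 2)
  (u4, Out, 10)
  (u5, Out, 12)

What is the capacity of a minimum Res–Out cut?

17

Augment Res→u1→u4→Out: bottleneck 6, flow now 6.
Augment Res→u2→u5→Out: bottleneck 5, flow now 11.
Augment Res→u3→u4→Out: bottleneck 4, flow now 15.
Augment Res→u3→u5→Out: bottleneck 1, flow now 16.
Augment Res→u1→u3→u5→Out: bottleneck 1, flow now 17.
No augmenting path remains; maximum flow = 17.
By max-flow min-cut, the minimum cut capacity equals the max flow.
In the residual graph, reachable from Res: {Res, u1, u3, u4}.
Min-cut edges: Res→u2 (5), u3→u5 (2), u4→Out (10); capacity 5 + 2 + 10 = 17.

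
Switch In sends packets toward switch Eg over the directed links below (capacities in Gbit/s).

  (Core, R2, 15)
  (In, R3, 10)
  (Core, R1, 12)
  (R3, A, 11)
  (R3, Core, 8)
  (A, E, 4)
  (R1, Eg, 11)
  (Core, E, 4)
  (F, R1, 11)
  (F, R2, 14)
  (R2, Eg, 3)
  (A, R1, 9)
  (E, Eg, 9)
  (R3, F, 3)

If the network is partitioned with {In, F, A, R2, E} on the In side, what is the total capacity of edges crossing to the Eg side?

Edges leaving {In, F, A, R2, E}: In→R3 (10), F→R1 (11), A→R1 (9), R2→Eg (3), E→Eg (9).
Cut capacity = 10 + 11 + 9 + 3 + 9 = 42.

42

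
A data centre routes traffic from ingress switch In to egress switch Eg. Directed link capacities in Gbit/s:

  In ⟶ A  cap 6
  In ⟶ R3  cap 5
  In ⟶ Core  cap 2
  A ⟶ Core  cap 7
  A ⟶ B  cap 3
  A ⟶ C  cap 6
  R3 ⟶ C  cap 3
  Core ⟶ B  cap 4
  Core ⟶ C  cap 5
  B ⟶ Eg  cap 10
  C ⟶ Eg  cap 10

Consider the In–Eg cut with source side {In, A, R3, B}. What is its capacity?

28

Edges leaving {In, A, R3, B}: In→Core (2), A→Core (7), A→C (6), R3→C (3), B→Eg (10).
Cut capacity = 2 + 7 + 6 + 3 + 10 = 28.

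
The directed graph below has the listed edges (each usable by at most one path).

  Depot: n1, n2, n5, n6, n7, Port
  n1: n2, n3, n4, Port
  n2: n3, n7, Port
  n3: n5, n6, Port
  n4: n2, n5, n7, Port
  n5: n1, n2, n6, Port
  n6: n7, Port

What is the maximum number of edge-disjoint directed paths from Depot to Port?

5

Assign every edge capacity 1; by Menger, the answer equals the max flow.
Path Depot→Port (+1); total 1.
Path Depot→n1→Port (+1); total 2.
Path Depot→n2→Port (+1); total 3.
Path Depot→n5→Port (+1); total 4.
Path Depot→n6→Port (+1); total 5.
No residual Depot→Port path; max flow = 5.
Certifying cut of size 5: {Depot→Port, Depot→n1, Depot→n2, Depot→n5, Depot→n6}.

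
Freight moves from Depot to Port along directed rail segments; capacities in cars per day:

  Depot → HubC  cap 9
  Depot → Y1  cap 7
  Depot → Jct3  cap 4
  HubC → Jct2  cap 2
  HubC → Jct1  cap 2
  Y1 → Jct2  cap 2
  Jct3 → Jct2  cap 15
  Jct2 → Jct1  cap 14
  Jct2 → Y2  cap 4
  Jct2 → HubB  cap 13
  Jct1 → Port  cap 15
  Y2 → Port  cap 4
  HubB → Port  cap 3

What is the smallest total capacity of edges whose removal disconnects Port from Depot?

Augment Depot→HubC→Jct1→Port: bottleneck 2, flow now 2.
Augment Depot→HubC→Jct2→Jct1→Port: bottleneck 2, flow now 4.
Augment Depot→Y1→Jct2→Jct1→Port: bottleneck 2, flow now 6.
Augment Depot→Jct3→Jct2→Jct1→Port: bottleneck 4, flow now 10.
No augmenting path remains; maximum flow = 10.
By max-flow min-cut, the minimum cut capacity equals the max flow.
In the residual graph, reachable from Depot: {Depot, HubC, Y1}.
Min-cut edges: Depot→Jct3 (4), HubC→Jct2 (2), HubC→Jct1 (2), Y1→Jct2 (2); capacity 4 + 2 + 2 + 2 = 10.

10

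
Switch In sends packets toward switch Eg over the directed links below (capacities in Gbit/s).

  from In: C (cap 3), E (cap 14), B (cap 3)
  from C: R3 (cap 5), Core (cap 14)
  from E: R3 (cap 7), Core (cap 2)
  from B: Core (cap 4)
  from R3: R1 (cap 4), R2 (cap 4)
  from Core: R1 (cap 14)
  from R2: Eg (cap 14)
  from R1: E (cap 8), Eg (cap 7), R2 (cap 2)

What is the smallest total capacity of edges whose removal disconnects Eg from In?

Augment In→C→R3→R2→Eg: bottleneck 3, flow now 3.
Augment In→E→R3→R2→Eg: bottleneck 1, flow now 4.
Augment In→E→R3→R1→Eg: bottleneck 4, flow now 8.
Augment In→E→Core→R1→Eg: bottleneck 2, flow now 10.
Augment In→B→Core→R1→Eg: bottleneck 1, flow now 11.
Augment In→B→Core→R1→R2→Eg: bottleneck 2, flow now 13.
No augmenting path remains; maximum flow = 13.
By max-flow min-cut, the minimum cut capacity equals the max flow.
In the residual graph, reachable from In: {In, C, E, B, R3, Core, R1}.
Min-cut edges: R3→R2 (4), R1→R2 (2), R1→Eg (7); capacity 4 + 2 + 7 = 13.

13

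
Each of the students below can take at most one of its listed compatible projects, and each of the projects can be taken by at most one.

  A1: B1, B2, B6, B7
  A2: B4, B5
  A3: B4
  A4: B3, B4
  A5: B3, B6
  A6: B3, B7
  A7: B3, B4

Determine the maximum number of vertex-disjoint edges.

Unit-capacity flow: source→left, listed edges, right→sink; max matching = max flow.
Augmenting path A1→B1 (+1); matched 1.
Augmenting path A2→B4 (+1); matched 2.
Augmenting path A4→B3 (+1); matched 3.
Augmenting path A5→B6 (+1); matched 4.
Augmenting path A6→B7 (+1); matched 5.
Augmenting path A3→B4→A2→B5 (+1); matched 6.
No augmenting path remains; maximum matching = 6.
König certificate: {A1, A2, A5, A6, B3, B4} is a vertex cover of size 6 (every listed pair touches it), so no matching can be larger.

6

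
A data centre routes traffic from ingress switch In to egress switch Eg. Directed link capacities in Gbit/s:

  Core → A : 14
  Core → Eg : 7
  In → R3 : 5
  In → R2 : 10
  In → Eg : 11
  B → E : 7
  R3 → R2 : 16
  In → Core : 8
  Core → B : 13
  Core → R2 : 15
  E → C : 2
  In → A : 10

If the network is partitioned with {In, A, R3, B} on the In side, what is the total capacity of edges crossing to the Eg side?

Edges leaving {In, A, R3, B}: In→Core (8), In→R2 (10), In→Eg (11), R3→R2 (16), B→E (7).
Cut capacity = 8 + 10 + 11 + 16 + 7 = 52.

52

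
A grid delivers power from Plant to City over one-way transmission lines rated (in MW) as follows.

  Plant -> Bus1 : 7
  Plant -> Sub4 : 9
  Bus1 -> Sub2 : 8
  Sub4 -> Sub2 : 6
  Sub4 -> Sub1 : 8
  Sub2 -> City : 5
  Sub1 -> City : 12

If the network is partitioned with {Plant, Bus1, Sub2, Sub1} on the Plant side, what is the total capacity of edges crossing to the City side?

Edges leaving {Plant, Bus1, Sub2, Sub1}: Plant→Sub4 (9), Sub2→City (5), Sub1→City (12).
Cut capacity = 9 + 5 + 12 = 26.

26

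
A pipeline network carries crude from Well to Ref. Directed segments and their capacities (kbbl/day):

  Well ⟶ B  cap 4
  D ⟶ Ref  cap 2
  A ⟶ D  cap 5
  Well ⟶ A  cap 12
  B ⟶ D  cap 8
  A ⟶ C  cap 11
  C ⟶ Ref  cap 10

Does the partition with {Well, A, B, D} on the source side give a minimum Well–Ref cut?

Given cut capacity: 11 + 2 = 13.
Augment Well→A→C→Ref: bottleneck 10, flow now 10.
Augment Well→A→D→Ref: bottleneck 2, flow now 12.
No augmenting path remains; maximum flow = 12.
In the residual graph, reachable from Well: {Well, A, B, C, D}.
Min-cut edges: C→Ref (10), D→Ref (2); capacity 10 + 2 = 12.
Cut capacity 13 exceeds the max flow 12, so it is not minimum.

No — its capacity is 13, but the minimum cut has capacity 12.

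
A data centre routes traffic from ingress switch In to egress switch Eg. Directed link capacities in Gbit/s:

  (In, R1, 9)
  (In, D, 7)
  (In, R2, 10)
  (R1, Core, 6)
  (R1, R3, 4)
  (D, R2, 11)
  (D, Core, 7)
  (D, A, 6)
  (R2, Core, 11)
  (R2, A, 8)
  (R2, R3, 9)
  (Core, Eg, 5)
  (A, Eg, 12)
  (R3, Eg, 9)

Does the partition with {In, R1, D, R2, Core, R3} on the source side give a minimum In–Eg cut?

No — its capacity is 28, but the minimum cut has capacity 26.

Given cut capacity: 6 + 8 + 5 + 9 = 28.
Augment In→R1→Core→Eg: bottleneck 5, flow now 5.
Augment In→R1→R3→Eg: bottleneck 4, flow now 9.
Augment In→D→A→Eg: bottleneck 6, flow now 15.
Augment In→R2→A→Eg: bottleneck 6, flow now 21.
Augment In→R2→R3→Eg: bottleneck 4, flow now 25.
Augment In→D→R2→R3→Eg: bottleneck 1, flow now 26.
No augmenting path remains; maximum flow = 26.
In the residual graph, reachable from In: {In}.
Min-cut edges: In→R1 (9), In→D (7), In→R2 (10); capacity 9 + 7 + 10 = 26.
Cut capacity 28 exceeds the max flow 26, so it is not minimum.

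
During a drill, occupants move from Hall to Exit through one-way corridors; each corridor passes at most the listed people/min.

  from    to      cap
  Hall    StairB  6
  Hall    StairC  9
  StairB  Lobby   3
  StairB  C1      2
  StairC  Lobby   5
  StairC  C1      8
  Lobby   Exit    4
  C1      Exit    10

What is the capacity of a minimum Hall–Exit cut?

Augment Hall→StairB→Lobby→Exit: bottleneck 3, flow now 3.
Augment Hall→StairB→C1→Exit: bottleneck 2, flow now 5.
Augment Hall→StairC→Lobby→Exit: bottleneck 1, flow now 6.
Augment Hall→StairC→C1→Exit: bottleneck 8, flow now 14.
No augmenting path remains; maximum flow = 14.
By max-flow min-cut, the minimum cut capacity equals the max flow.
In the residual graph, reachable from Hall: {Hall, StairB}.
Min-cut edges: Hall→StairC (9), StairB→Lobby (3), StairB→C1 (2); capacity 9 + 3 + 2 = 14.

14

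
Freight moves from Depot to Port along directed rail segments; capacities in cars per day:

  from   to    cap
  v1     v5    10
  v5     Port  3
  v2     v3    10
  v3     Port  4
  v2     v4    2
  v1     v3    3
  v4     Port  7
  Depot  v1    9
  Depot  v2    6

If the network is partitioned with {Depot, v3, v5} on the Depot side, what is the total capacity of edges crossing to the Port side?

Edges leaving {Depot, v3, v5}: Depot→v1 (9), Depot→v2 (6), v3→Port (4), v5→Port (3).
Cut capacity = 9 + 6 + 4 + 3 = 22.

22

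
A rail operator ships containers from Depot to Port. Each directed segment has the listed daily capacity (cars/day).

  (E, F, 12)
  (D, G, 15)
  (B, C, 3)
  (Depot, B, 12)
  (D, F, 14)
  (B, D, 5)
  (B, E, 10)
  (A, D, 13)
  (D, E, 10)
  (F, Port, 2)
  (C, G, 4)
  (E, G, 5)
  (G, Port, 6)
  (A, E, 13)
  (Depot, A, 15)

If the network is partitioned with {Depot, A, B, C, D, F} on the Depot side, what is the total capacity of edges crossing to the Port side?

54

Edges leaving {Depot, A, B, C, D, F}: A→E (13), B→E (10), C→G (4), D→E (10), D→G (15), F→Port (2).
Cut capacity = 13 + 10 + 4 + 10 + 15 + 2 = 54.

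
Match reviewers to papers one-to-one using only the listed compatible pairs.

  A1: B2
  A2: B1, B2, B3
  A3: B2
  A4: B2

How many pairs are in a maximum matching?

2

Unit-capacity flow: source→left, listed edges, right→sink; max matching = max flow.
Augmenting path A1→B2 (+1); matched 1.
Augmenting path A2→B1 (+1); matched 2.
No augmenting path remains; maximum matching = 2.
König certificate: {A2, B2} is a vertex cover of size 2 (every listed pair touches it), so no matching can be larger.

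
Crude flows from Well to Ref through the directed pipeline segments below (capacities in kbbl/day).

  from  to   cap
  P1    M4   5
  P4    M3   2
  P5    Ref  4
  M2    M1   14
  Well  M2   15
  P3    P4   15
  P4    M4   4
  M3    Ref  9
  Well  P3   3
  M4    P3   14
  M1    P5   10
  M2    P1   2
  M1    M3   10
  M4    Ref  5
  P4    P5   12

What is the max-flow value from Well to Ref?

Augment Well→P3→P4→P5→Ref: bottleneck 3, flow now 3.
Augment Well→M2→P1→M4→Ref: bottleneck 2, flow now 5.
Augment Well→M2→M1→P5→Ref: bottleneck 1, flow now 6.
Augment Well→M2→M1→M3→Ref: bottleneck 9, flow now 15.
Augment Well→M2→M1→P5→P4→M4→Ref: bottleneck 3, flow now 18. (uses reverse residual edge)
No augmenting path remains; maximum flow = 18.
In the residual graph, reachable from Well: {Well}.
Min-cut edges: Well→P3 (3), Well→M2 (15); capacity 3 + 15 = 18.
This cut is saturated, so no flow can exceed 18.

18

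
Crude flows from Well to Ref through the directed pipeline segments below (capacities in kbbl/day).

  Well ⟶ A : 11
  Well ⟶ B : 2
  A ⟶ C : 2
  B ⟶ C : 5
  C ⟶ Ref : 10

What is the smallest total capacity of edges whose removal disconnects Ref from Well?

Augment Well→A→C→Ref: bottleneck 2, flow now 2.
Augment Well→B→C→Ref: bottleneck 2, flow now 4.
No augmenting path remains; maximum flow = 4.
By max-flow min-cut, the minimum cut capacity equals the max flow.
In the residual graph, reachable from Well: {Well, A}.
Min-cut edges: Well→B (2), A→C (2); capacity 2 + 2 = 4.

4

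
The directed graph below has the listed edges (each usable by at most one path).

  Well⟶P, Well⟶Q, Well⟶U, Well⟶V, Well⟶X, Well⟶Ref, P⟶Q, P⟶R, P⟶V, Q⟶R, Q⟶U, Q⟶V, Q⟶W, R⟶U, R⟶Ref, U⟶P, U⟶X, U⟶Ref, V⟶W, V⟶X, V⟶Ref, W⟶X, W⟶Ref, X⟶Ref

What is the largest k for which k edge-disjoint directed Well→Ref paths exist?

6

Assign every edge capacity 1; by Menger, the answer equals the max flow.
Path Well→Ref (+1); total 1.
Path Well→U→Ref (+1); total 2.
Path Well→V→Ref (+1); total 3.
Path Well→X→Ref (+1); total 4.
Path Well→P→R→Ref (+1); total 5.
Path Well→Q→W→Ref (+1); total 6.
No residual Well→Ref path; max flow = 6.
Certifying cut of size 6: {Well→P, Well→Q, Well→Ref, Well→U, Well→V, Well→X}.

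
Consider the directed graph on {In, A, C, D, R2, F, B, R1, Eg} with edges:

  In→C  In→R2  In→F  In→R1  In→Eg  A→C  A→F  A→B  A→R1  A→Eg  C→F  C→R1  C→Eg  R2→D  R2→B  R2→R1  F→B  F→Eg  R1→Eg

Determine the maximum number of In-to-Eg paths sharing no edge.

4

Assign every edge capacity 1; by Menger, the answer equals the max flow.
Path In→Eg (+1); total 1.
Path In→C→Eg (+1); total 2.
Path In→F→Eg (+1); total 3.
Path In→R1→Eg (+1); total 4.
No residual In→Eg path; max flow = 4.
Certifying cut of size 4: {In→C, In→Eg, In→F, R1→Eg}.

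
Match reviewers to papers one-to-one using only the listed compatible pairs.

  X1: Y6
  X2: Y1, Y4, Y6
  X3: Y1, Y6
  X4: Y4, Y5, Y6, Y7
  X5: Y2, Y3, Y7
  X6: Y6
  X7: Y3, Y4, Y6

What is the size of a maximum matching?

Unit-capacity flow: source→left, listed edges, right→sink; max matching = max flow.
Augmenting path X1→Y6 (+1); matched 1.
Augmenting path X2→Y1 (+1); matched 2.
Augmenting path X4→Y4 (+1); matched 3.
Augmenting path X5→Y2 (+1); matched 4.
Augmenting path X7→Y3 (+1); matched 5.
Augmenting path X3→Y1→X2→Y4→X4→Y5 (+1); matched 6.
No augmenting path remains; maximum matching = 6.
König certificate: {X2, X3, X4, X5, X7, Y6} is a vertex cover of size 6 (every listed pair touches it), so no matching can be larger.

6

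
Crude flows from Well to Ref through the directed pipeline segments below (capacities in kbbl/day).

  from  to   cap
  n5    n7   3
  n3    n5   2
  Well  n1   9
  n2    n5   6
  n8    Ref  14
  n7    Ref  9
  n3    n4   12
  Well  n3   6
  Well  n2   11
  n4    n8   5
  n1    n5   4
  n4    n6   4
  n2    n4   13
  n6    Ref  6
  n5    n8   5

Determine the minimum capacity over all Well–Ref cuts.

Augment Well→n1→n5→n7→Ref: bottleneck 3, flow now 3.
Augment Well→n1→n5→n8→Ref: bottleneck 1, flow now 4.
Augment Well→n2→n4→n6→Ref: bottleneck 4, flow now 8.
Augment Well→n2→n4→n8→Ref: bottleneck 5, flow now 13.
Augment Well→n2→n5→n8→Ref: bottleneck 2, flow now 15.
Augment Well→n3→n5→n8→Ref: bottleneck 2, flow now 17.
No augmenting path remains; maximum flow = 17.
By max-flow min-cut, the minimum cut capacity equals the max flow.
In the residual graph, reachable from Well: {Well, n1, n2, n3, n4, n5}.
Min-cut edges: n4→n6 (4), n4→n8 (5), n5→n7 (3), n5→n8 (5); capacity 4 + 5 + 3 + 5 = 17.

17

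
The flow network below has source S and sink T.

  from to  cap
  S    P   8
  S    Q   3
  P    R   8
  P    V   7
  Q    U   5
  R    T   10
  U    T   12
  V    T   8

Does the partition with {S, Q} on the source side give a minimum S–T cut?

No — its capacity is 13, but the minimum cut has capacity 11.

Given cut capacity: 8 + 5 = 13.
Augment S→P→R→T: bottleneck 8, flow now 8.
Augment S→Q→U→T: bottleneck 3, flow now 11.
No augmenting path remains; maximum flow = 11.
In the residual graph, reachable from S: {S}.
Min-cut edges: S→P (8), S→Q (3); capacity 8 + 3 = 11.
Cut capacity 13 exceeds the max flow 11, so it is not minimum.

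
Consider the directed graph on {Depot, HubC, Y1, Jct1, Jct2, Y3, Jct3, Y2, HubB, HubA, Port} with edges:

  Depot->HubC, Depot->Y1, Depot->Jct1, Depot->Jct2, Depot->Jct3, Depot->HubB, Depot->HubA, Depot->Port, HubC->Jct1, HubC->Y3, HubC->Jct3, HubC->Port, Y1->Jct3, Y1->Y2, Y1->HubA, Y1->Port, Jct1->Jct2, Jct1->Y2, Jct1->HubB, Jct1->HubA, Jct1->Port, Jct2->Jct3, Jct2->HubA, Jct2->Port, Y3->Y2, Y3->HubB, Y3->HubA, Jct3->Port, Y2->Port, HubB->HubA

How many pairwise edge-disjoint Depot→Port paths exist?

Assign every edge capacity 1; by Menger, the answer equals the max flow.
Path Depot→Port (+1); total 1.
Path Depot→HubC→Port (+1); total 2.
Path Depot→Y1→Port (+1); total 3.
Path Depot→Jct1→Port (+1); total 4.
Path Depot→Jct2→Port (+1); total 5.
Path Depot→Jct3→Port (+1); total 6.
No residual Depot→Port path; max flow = 6.
Certifying cut of size 6: {Depot→HubC, Depot→Jct1, Depot→Jct2, Depot→Jct3, Depot→Port, Depot→Y1}.

6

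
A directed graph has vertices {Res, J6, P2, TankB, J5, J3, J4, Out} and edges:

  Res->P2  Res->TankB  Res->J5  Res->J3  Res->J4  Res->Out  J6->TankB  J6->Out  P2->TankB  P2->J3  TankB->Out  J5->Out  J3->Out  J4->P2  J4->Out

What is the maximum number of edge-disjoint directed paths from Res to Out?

Assign every edge capacity 1; by Menger, the answer equals the max flow.
Path Res→Out (+1); total 1.
Path Res→TankB→Out (+1); total 2.
Path Res→J5→Out (+1); total 3.
Path Res→J3→Out (+1); total 4.
Path Res→J4→Out (+1); total 5.
No residual Res→Out path; max flow = 5.
Certifying cut of size 5: {J3→Out, Res→J4, Res→J5, Res→Out, TankB→Out}.

5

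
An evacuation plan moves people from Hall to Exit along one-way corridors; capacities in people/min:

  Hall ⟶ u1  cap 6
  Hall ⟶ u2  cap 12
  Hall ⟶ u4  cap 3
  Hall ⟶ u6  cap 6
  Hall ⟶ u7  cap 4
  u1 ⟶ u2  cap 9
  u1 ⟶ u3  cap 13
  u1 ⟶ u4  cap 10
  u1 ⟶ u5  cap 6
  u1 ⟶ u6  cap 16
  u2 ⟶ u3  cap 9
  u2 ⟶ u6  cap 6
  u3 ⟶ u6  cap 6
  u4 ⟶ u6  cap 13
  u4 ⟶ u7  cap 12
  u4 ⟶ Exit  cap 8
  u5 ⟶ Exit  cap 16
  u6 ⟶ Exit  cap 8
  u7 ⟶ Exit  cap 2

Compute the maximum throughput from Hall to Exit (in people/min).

Augment Hall→u4→Exit: bottleneck 3, flow now 3.
Augment Hall→u6→Exit: bottleneck 6, flow now 9.
Augment Hall→u7→Exit: bottleneck 2, flow now 11.
Augment Hall→u1→u4→Exit: bottleneck 5, flow now 16.
Augment Hall→u1→u5→Exit: bottleneck 1, flow now 17.
Augment Hall→u2→u6→Exit: bottleneck 2, flow now 19.
No augmenting path remains; maximum flow = 19.
In the residual graph, reachable from Hall: {Hall, u2, u3, u6, u7}.
Min-cut edges: Hall→u1 (6), Hall→u4 (3), u6→Exit (8), u7→Exit (2); capacity 6 + 3 + 8 + 2 = 19.
This cut is saturated, so no flow can exceed 19.

19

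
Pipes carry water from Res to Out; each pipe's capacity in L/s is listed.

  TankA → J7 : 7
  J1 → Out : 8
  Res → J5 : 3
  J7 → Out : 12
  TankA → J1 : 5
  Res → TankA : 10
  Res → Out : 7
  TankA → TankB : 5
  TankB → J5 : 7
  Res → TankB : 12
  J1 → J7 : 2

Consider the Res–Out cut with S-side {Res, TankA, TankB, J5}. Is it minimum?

No — its capacity is 19, but the minimum cut has capacity 17.

Given cut capacity: 7 + 5 + 7 = 19.
Augment Res→Out: bottleneck 7, flow now 7.
Augment Res→TankA→J1→Out: bottleneck 5, flow now 12.
Augment Res→TankA→J7→Out: bottleneck 5, flow now 17.
No augmenting path remains; maximum flow = 17.
In the residual graph, reachable from Res: {Res, TankB, J5}.
Min-cut edges: Res→TankA (10), Res→Out (7); capacity 10 + 7 = 17.
Cut capacity 19 exceeds the max flow 17, so it is not minimum.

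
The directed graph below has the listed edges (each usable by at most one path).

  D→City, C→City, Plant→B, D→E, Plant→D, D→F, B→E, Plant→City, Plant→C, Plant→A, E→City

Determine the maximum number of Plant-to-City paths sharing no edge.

4

Assign every edge capacity 1; by Menger, the answer equals the max flow.
Path Plant→City (+1); total 1.
Path Plant→C→City (+1); total 2.
Path Plant→D→City (+1); total 3.
Path Plant→B→E→City (+1); total 4.
No residual Plant→City path; max flow = 4.
Certifying cut of size 4: {Plant→B, Plant→C, Plant→City, Plant→D}.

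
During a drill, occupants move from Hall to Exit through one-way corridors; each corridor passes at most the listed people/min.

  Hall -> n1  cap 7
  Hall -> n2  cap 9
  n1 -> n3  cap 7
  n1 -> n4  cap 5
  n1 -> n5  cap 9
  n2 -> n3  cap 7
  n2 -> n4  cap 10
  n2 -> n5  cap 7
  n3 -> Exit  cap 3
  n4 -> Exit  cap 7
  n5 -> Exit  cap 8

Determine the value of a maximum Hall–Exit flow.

16

Augment Hall→n1→n3→Exit: bottleneck 3, flow now 3.
Augment Hall→n1→n4→Exit: bottleneck 4, flow now 7.
Augment Hall→n2→n4→Exit: bottleneck 3, flow now 10.
Augment Hall→n2→n5→Exit: bottleneck 6, flow now 16.
No augmenting path remains; maximum flow = 16.
In the residual graph, reachable from Hall: {Hall}.
Min-cut edges: Hall→n1 (7), Hall→n2 (9); capacity 7 + 9 = 16.
This cut is saturated, so no flow can exceed 16.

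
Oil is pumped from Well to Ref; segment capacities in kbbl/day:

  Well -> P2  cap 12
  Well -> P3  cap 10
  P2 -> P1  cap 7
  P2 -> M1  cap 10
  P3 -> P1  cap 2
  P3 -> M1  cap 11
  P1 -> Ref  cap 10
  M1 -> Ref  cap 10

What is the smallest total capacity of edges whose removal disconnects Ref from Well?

19

Augment Well→P2→P1→Ref: bottleneck 7, flow now 7.
Augment Well→P2→M1→Ref: bottleneck 5, flow now 12.
Augment Well→P3→P1→Ref: bottleneck 2, flow now 14.
Augment Well→P3→M1→Ref: bottleneck 5, flow now 19.
No augmenting path remains; maximum flow = 19.
By max-flow min-cut, the minimum cut capacity equals the max flow.
In the residual graph, reachable from Well: {Well, P2, P3, M1}.
Min-cut edges: P2→P1 (7), P3→P1 (2), M1→Ref (10); capacity 7 + 2 + 10 = 19.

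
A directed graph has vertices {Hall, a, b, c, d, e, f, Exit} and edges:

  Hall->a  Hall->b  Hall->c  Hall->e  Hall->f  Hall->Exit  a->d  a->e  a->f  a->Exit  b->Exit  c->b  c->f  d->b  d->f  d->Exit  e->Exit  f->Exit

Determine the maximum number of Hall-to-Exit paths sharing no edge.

Assign every edge capacity 1; by Menger, the answer equals the max flow.
Path Hall→Exit (+1); total 1.
Path Hall→a→Exit (+1); total 2.
Path Hall→b→Exit (+1); total 3.
Path Hall→e→Exit (+1); total 4.
Path Hall→f→Exit (+1); total 5.
No residual Hall→Exit path; max flow = 5.
Certifying cut of size 5: {Hall→Exit, Hall→a, Hall→e, b→Exit, f→Exit}.

5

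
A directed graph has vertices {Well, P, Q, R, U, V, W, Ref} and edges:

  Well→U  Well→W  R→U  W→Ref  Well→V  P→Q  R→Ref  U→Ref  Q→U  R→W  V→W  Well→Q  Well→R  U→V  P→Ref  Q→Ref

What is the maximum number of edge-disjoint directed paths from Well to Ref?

4

Assign every edge capacity 1; by Menger, the answer equals the max flow.
Path Well→Q→Ref (+1); total 1.
Path Well→R→Ref (+1); total 2.
Path Well→U→Ref (+1); total 3.
Path Well→W→Ref (+1); total 4.
No residual Well→Ref path; max flow = 4.
Certifying cut of size 4: {W→Ref, Well→Q, Well→R, Well→U}.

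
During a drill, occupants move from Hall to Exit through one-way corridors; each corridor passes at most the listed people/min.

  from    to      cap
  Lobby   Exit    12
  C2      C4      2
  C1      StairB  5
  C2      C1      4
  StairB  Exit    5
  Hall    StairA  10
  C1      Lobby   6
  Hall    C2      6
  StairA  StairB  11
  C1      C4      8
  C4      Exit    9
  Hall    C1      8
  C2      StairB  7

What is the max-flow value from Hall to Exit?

Augment Hall→StairA→StairB→Exit: bottleneck 5, flow now 5.
Augment Hall→C1→Lobby→Exit: bottleneck 6, flow now 11.
Augment Hall→C1→C4→Exit: bottleneck 2, flow now 13.
Augment Hall→C2→C4→Exit: bottleneck 2, flow now 15.
Augment Hall→C2→C1→C4→Exit: bottleneck 4, flow now 19.
No augmenting path remains; maximum flow = 19.
In the residual graph, reachable from Hall: {Hall, StairA, StairB}.
Min-cut edges: Hall→C1 (8), Hall→C2 (6), StairB→Exit (5); capacity 8 + 6 + 5 = 19.
This cut is saturated, so no flow can exceed 19.

19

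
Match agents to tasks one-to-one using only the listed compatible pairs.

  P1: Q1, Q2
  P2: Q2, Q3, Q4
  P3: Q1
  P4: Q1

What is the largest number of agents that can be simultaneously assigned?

Unit-capacity flow: source→left, listed edges, right→sink; max matching = max flow.
Augmenting path P1→Q1 (+1); matched 1.
Augmenting path P2→Q2 (+1); matched 2.
Augmenting path P3→Q1→P1→Q2→P2→Q3 (+1); matched 3.
No augmenting path remains; maximum matching = 3.
König certificate: {P1, P2, Q1} is a vertex cover of size 3 (every listed pair touches it), so no matching can be larger.

3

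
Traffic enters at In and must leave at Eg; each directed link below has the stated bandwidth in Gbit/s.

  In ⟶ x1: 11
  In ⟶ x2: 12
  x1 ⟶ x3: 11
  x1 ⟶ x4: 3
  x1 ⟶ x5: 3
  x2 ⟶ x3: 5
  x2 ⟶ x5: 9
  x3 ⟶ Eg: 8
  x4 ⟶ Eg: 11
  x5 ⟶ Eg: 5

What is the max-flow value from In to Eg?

Augment In→x1→x3→Eg: bottleneck 8, flow now 8.
Augment In→x1→x4→Eg: bottleneck 3, flow now 11.
Augment In→x2→x5→Eg: bottleneck 5, flow now 16.
No augmenting path remains; maximum flow = 16.
In the residual graph, reachable from In: {In, x1, x2, x3, x5}.
Min-cut edges: x1→x4 (3), x3→Eg (8), x5→Eg (5); capacity 3 + 8 + 5 = 16.
This cut is saturated, so no flow can exceed 16.

16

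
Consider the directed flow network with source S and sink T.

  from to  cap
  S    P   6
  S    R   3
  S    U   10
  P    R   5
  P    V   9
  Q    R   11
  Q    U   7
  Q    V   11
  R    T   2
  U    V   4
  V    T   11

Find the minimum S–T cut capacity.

Augment S→R→T: bottleneck 2, flow now 2.
Augment S→P→V→T: bottleneck 6, flow now 8.
Augment S→U→V→T: bottleneck 4, flow now 12.
No augmenting path remains; maximum flow = 12.
By max-flow min-cut, the minimum cut capacity equals the max flow.
In the residual graph, reachable from S: {S, R, U}.
Min-cut edges: S→P (6), R→T (2), U→V (4); capacity 6 + 2 + 4 = 12.

12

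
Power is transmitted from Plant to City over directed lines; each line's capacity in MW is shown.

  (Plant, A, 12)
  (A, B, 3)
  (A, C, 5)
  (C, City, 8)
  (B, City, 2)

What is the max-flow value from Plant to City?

Augment Plant→A→B→City: bottleneck 2, flow now 2.
Augment Plant→A→C→City: bottleneck 5, flow now 7.
No augmenting path remains; maximum flow = 7.
In the residual graph, reachable from Plant: {Plant, A, B}.
Min-cut edges: A→C (5), B→City (2); capacity 5 + 2 = 7.
This cut is saturated, so no flow can exceed 7.

7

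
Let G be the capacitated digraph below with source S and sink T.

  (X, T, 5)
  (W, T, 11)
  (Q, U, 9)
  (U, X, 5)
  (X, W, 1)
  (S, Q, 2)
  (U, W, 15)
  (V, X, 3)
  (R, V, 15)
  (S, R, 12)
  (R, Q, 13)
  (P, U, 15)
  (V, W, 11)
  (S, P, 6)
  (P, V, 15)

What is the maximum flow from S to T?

16

Augment S→P→U→W→T: bottleneck 6, flow now 6.
Augment S→Q→U→W→T: bottleneck 2, flow now 8.
Augment S→R→V→W→T: bottleneck 3, flow now 11.
Augment S→R→V→X→T: bottleneck 3, flow now 14.
Augment S→R→Q→U→X→T: bottleneck 2, flow now 16.
No augmenting path remains; maximum flow = 16.
In the residual graph, reachable from S: {S, P, Q, R, U, V, W, X}.
Min-cut edges: W→T (11), X→T (5); capacity 11 + 5 = 16.
This cut is saturated, so no flow can exceed 16.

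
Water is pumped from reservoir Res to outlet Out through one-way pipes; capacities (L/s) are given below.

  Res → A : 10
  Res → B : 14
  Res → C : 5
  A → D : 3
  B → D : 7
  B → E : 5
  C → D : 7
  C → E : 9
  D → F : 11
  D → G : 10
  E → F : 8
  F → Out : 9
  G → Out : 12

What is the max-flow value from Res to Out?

19

Augment Res→A→D→F→Out: bottleneck 3, flow now 3.
Augment Res→B→D→F→Out: bottleneck 6, flow now 9.
Augment Res→B→D→G→Out: bottleneck 1, flow now 10.
Augment Res→C→D→G→Out: bottleneck 5, flow now 15.
Augment Res→B→E→F→D→G→Out: bottleneck 4, flow now 19. (uses reverse residual edge)
No augmenting path remains; maximum flow = 19.
In the residual graph, reachable from Res: {Res, A, B, C, D, E, F}.
Min-cut edges: D→G (10), F→Out (9); capacity 10 + 9 = 19.
This cut is saturated, so no flow can exceed 19.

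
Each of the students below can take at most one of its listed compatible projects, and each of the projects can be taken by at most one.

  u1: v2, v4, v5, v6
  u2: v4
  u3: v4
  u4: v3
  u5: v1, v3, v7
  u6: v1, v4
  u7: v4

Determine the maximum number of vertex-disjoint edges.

Unit-capacity flow: source→left, listed edges, right→sink; max matching = max flow.
Augmenting path u1→v2 (+1); matched 1.
Augmenting path u2→v4 (+1); matched 2.
Augmenting path u4→v3 (+1); matched 3.
Augmenting path u5→v1 (+1); matched 4.
Augmenting path u6→v1→u5→v7 (+1); matched 5.
No augmenting path remains; maximum matching = 5.
König certificate: {u1, u4, u5, u6, v4} is a vertex cover of size 5 (every listed pair touches it), so no matching can be larger.

5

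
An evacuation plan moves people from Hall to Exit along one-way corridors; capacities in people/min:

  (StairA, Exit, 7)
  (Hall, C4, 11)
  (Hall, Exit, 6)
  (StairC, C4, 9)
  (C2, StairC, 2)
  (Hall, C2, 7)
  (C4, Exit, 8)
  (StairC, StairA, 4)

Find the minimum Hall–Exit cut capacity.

16

Augment Hall→Exit: bottleneck 6, flow now 6.
Augment Hall→C4→Exit: bottleneck 8, flow now 14.
Augment Hall→C2→StairC→StairA→Exit: bottleneck 2, flow now 16.
No augmenting path remains; maximum flow = 16.
By max-flow min-cut, the minimum cut capacity equals the max flow.
In the residual graph, reachable from Hall: {Hall, C2, C4}.
Min-cut edges: Hall→Exit (6), C2→StairC (2), C4→Exit (8); capacity 6 + 2 + 8 = 16.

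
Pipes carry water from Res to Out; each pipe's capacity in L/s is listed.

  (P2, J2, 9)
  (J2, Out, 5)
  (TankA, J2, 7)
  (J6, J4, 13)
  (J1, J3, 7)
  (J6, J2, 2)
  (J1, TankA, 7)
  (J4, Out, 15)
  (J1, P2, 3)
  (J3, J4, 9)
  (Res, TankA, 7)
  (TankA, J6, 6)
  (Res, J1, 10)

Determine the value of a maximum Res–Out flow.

17

Augment Res→TankA→J2→Out: bottleneck 5, flow now 5.
Augment Res→TankA→J6→J4→Out: bottleneck 2, flow now 7.
Augment Res→J1→J3→J4→Out: bottleneck 7, flow now 14.
Augment Res→J1→TankA→J6→J4→Out: bottleneck 3, flow now 17.
No augmenting path remains; maximum flow = 17.
In the residual graph, reachable from Res: {Res}.
Min-cut edges: Res→TankA (7), Res→J1 (10); capacity 7 + 10 = 17.
This cut is saturated, so no flow can exceed 17.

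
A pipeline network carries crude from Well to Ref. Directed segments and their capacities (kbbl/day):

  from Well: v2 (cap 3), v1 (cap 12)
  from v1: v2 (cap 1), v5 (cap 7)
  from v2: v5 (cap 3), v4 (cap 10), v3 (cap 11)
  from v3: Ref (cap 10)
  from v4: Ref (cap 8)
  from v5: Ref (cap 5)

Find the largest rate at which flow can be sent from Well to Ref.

Augment Well→v1→v5→Ref: bottleneck 5, flow now 5.
Augment Well→v2→v3→Ref: bottleneck 3, flow now 8.
Augment Well→v1→v2→v3→Ref: bottleneck 1, flow now 9.
No augmenting path remains; maximum flow = 9.
In the residual graph, reachable from Well: {Well, v1, v5}.
Min-cut edges: Well→v2 (3), v1→v2 (1), v5→Ref (5); capacity 3 + 1 + 5 = 9.
This cut is saturated, so no flow can exceed 9.

9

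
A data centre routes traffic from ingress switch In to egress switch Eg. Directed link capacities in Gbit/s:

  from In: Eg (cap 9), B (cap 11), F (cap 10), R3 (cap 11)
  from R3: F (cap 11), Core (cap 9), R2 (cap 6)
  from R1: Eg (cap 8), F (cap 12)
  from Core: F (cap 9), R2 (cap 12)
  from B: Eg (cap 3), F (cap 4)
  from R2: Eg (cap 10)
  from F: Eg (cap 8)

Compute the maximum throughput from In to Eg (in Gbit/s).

Augment In→Eg: bottleneck 9, flow now 9.
Augment In→B→Eg: bottleneck 3, flow now 12.
Augment In→F→Eg: bottleneck 8, flow now 20.
Augment In→R3→R2→Eg: bottleneck 6, flow now 26.
Augment In→R3→Core→R2→Eg: bottleneck 4, flow now 30.
No augmenting path remains; maximum flow = 30.
In the residual graph, reachable from In: {In, R3, Core, B, R2, F}.
Min-cut edges: In→Eg (9), B→Eg (3), R2→Eg (10), F→Eg (8); capacity 9 + 3 + 10 + 8 = 30.
This cut is saturated, so no flow can exceed 30.

30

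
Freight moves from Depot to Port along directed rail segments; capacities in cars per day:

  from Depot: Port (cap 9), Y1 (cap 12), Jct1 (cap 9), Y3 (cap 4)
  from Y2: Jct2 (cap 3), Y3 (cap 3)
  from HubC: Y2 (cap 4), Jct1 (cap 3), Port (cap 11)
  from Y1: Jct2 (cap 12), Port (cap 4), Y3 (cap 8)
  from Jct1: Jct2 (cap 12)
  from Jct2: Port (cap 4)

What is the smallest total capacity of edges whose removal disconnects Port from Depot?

17

Augment Depot→Port: bottleneck 9, flow now 9.
Augment Depot→Y1→Port: bottleneck 4, flow now 13.
Augment Depot→Y1→Jct2→Port: bottleneck 4, flow now 17.
No augmenting path remains; maximum flow = 17.
By max-flow min-cut, the minimum cut capacity equals the max flow.
In the residual graph, reachable from Depot: {Depot, Y1, Jct1, Y3, Jct2}.
Min-cut edges: Depot→Port (9), Y1→Port (4), Jct2→Port (4); capacity 9 + 4 + 4 = 17.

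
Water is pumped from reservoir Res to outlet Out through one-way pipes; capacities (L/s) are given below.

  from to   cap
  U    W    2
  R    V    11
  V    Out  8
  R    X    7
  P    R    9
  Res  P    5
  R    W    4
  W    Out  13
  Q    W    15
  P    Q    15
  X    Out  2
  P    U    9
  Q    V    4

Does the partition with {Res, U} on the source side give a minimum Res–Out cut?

Given cut capacity: 5 + 2 = 7.
Augment Res→P→Q→V→Out: bottleneck 4, flow now 4.
Augment Res→P→Q→W→Out: bottleneck 1, flow now 5.
No augmenting path remains; maximum flow = 5.
In the residual graph, reachable from Res: {Res}.
Min-cut edges: Res→P (5); capacity 5 = 5.
Cut capacity 7 exceeds the max flow 5, so it is not minimum.

No — its capacity is 7, but the minimum cut has capacity 5.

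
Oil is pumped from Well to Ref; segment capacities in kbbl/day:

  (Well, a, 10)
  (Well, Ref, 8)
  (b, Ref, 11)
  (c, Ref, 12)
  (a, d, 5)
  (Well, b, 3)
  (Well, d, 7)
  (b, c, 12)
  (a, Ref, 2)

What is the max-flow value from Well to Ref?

13

Augment Well→Ref: bottleneck 8, flow now 8.
Augment Well→a→Ref: bottleneck 2, flow now 10.
Augment Well→b→Ref: bottleneck 3, flow now 13.
No augmenting path remains; maximum flow = 13.
In the residual graph, reachable from Well: {Well, a, d}.
Min-cut edges: Well→b (3), Well→Ref (8), a→Ref (2); capacity 3 + 8 + 2 = 13.
This cut is saturated, so no flow can exceed 13.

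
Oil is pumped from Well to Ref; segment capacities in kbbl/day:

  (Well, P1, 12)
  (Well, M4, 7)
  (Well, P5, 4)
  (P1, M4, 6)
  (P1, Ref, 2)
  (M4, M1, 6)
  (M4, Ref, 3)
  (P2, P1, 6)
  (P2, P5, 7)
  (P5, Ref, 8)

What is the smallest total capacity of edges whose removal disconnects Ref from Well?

Augment Well→P1→Ref: bottleneck 2, flow now 2.
Augment Well→M4→Ref: bottleneck 3, flow now 5.
Augment Well→P5→Ref: bottleneck 4, flow now 9.
No augmenting path remains; maximum flow = 9.
By max-flow min-cut, the minimum cut capacity equals the max flow.
In the residual graph, reachable from Well: {Well, P1, M4, M1}.
Min-cut edges: Well→P5 (4), P1→Ref (2), M4→Ref (3); capacity 4 + 2 + 3 = 9.

9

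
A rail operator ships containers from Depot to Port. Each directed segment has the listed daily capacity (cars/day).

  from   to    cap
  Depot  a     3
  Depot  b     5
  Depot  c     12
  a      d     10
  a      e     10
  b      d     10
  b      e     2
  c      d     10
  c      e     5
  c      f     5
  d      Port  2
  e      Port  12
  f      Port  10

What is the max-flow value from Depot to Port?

17

Augment Depot→a→d→Port: bottleneck 2, flow now 2.
Augment Depot→a→e→Port: bottleneck 1, flow now 3.
Augment Depot→b→e→Port: bottleneck 2, flow now 5.
Augment Depot→c→e→Port: bottleneck 5, flow now 10.
Augment Depot→c→f→Port: bottleneck 5, flow now 15.
Augment Depot→b→d→a→e→Port: bottleneck 2, flow now 17. (uses reverse residual edge)
No augmenting path remains; maximum flow = 17.
In the residual graph, reachable from Depot: {Depot, b, c, d}.
Min-cut edges: Depot→a (3), b→e (2), c→e (5), c→f (5), d→Port (2); capacity 3 + 2 + 5 + 5 + 2 = 17.
This cut is saturated, so no flow can exceed 17.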